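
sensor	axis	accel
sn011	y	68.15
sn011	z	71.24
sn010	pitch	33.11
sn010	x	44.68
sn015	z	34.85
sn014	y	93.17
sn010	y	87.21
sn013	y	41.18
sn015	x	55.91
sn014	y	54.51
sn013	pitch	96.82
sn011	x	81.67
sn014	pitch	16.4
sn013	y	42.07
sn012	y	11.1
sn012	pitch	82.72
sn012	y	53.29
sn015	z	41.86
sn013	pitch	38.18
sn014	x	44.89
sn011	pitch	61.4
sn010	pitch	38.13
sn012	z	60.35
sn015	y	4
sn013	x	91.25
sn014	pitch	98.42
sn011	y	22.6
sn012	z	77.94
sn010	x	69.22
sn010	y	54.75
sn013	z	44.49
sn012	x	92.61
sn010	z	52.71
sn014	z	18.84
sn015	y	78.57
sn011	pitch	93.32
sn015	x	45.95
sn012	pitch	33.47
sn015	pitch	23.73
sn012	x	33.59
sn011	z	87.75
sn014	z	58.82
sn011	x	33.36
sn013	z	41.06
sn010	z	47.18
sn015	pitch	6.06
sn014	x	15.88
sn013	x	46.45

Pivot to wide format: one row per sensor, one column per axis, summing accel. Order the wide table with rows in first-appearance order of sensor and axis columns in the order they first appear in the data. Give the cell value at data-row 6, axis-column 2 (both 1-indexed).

With rows in first-appearance order of sensor, row 6 is sensor=sn012. axis columns in first-appearance order: y, z, pitch, x; column 2 is z.
Long rows with sensor=sn012, axis=z: 60.35 + 77.94 = 138.29.

138.29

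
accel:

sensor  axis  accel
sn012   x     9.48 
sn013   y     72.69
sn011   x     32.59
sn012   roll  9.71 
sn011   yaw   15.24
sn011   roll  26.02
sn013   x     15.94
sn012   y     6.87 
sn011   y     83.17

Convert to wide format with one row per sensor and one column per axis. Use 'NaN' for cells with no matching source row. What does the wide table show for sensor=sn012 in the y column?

The long row with sensor=sn012, axis=y has accel=6.87.

6.87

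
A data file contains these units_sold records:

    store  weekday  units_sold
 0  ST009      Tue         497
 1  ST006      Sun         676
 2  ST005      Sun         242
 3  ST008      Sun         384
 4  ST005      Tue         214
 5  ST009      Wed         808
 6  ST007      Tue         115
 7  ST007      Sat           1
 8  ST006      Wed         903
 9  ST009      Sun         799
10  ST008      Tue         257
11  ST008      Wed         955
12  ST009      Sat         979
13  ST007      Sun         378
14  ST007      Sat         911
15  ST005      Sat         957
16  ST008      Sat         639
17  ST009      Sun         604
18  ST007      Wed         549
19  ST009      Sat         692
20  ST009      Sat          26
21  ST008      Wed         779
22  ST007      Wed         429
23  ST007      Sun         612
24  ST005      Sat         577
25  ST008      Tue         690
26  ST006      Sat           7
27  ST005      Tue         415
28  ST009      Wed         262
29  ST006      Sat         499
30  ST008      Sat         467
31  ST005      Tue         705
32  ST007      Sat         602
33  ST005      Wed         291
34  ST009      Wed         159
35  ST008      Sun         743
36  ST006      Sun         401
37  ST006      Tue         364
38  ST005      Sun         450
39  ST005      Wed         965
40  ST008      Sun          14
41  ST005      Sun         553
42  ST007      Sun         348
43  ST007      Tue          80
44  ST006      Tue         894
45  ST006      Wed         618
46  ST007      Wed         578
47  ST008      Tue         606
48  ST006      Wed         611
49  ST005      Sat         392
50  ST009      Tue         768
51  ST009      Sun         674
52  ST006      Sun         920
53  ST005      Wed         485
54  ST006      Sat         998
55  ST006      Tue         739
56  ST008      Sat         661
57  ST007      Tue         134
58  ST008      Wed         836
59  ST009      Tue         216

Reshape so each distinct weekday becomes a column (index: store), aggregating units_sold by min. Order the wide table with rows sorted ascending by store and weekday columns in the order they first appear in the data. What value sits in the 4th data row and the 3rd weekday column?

779

With rows sorted ascending by store, row 4 is store=ST008. weekday columns in first-appearance order: Tue, Sun, Wed, Sat; column 3 is Wed.
Long rows with store=ST008, weekday=Wed: min(955, 779, 836) = 779.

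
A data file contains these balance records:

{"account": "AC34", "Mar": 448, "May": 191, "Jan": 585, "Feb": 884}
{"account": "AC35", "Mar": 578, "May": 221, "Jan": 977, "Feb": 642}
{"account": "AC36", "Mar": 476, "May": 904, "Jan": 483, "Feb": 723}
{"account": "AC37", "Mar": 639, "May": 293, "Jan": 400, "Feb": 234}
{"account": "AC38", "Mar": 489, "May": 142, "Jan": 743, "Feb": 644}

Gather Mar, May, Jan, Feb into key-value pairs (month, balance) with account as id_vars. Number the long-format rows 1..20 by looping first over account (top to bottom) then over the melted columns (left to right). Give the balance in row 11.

483

20 rows total (5 × 4). Row 11: index ⌊(11-1)/4⌋ = 2 into account → AC36; (11-1) mod 4 = 2 into the melted columns → Jan.
So row 11 is (AC36, Jan, 483); balance = 483.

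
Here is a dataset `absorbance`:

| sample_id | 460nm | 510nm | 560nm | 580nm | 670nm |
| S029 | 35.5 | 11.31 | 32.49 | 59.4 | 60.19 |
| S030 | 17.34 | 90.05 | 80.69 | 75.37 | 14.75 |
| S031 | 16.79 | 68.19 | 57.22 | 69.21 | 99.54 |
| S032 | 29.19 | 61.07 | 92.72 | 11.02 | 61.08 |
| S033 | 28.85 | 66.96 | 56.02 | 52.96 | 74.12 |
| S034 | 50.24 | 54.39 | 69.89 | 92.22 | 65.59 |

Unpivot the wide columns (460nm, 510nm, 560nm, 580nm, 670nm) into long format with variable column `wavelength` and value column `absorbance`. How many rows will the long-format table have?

6 sample_id values × 5 melted columns = 30 rows.

30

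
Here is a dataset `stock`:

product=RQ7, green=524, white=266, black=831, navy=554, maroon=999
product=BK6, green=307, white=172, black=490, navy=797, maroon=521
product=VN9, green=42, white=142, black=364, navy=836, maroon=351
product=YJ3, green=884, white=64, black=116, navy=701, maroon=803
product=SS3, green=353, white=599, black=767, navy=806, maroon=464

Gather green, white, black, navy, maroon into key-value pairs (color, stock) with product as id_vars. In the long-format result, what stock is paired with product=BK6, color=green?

307

Unpivoting turns each (product, wide-column) pair into one long row.
The wide cell at row BK6, column green holds 307, so the long row (BK6, green) has stock=307.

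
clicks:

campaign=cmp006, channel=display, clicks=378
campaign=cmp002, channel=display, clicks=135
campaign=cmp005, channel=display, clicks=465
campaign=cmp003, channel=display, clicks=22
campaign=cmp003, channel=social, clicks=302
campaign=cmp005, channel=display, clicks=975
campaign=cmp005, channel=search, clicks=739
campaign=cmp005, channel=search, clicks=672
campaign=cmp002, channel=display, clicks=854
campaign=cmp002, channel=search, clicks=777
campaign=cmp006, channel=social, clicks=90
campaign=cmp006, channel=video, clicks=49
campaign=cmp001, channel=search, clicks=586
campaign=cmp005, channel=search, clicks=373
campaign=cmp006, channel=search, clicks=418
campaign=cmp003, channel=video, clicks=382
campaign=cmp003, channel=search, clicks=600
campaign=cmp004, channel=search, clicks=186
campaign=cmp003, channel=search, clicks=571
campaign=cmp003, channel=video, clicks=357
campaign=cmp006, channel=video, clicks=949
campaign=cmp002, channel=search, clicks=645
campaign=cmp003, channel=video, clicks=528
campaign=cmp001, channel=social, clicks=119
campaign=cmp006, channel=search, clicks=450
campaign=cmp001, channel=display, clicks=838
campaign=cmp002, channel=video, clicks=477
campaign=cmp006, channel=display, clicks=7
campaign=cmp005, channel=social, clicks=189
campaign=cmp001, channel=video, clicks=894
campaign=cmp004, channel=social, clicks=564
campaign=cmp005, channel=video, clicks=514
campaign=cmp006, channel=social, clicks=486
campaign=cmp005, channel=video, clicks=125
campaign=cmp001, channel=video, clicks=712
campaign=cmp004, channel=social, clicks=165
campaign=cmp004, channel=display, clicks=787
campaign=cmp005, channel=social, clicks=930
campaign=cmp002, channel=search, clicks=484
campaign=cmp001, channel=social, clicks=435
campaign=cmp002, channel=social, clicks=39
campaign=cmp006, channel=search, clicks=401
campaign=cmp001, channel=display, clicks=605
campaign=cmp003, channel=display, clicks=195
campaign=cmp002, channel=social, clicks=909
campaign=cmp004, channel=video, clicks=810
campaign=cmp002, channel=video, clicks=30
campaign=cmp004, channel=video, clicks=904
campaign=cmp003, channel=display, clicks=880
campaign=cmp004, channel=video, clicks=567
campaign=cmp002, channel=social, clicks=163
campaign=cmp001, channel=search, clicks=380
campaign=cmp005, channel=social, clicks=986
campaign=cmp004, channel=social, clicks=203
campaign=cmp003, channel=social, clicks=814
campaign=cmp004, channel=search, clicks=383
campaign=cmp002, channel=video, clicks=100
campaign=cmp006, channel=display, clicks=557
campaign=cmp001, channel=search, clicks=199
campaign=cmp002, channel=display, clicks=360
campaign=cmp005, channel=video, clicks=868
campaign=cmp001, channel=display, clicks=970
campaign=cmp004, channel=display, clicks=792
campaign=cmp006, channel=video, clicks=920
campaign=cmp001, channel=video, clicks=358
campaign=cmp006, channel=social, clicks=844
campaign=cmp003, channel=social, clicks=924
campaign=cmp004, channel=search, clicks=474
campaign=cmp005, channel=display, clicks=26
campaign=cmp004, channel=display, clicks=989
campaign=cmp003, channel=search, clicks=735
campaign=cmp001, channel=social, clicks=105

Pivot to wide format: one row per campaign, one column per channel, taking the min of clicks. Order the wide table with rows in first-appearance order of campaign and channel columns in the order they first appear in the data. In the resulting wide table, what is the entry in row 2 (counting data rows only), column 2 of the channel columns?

With rows in first-appearance order of campaign, row 2 is campaign=cmp002. channel columns in first-appearance order: display, social, search, video; column 2 is social.
Long rows with campaign=cmp002, channel=social: min(39, 909, 163) = 39.

39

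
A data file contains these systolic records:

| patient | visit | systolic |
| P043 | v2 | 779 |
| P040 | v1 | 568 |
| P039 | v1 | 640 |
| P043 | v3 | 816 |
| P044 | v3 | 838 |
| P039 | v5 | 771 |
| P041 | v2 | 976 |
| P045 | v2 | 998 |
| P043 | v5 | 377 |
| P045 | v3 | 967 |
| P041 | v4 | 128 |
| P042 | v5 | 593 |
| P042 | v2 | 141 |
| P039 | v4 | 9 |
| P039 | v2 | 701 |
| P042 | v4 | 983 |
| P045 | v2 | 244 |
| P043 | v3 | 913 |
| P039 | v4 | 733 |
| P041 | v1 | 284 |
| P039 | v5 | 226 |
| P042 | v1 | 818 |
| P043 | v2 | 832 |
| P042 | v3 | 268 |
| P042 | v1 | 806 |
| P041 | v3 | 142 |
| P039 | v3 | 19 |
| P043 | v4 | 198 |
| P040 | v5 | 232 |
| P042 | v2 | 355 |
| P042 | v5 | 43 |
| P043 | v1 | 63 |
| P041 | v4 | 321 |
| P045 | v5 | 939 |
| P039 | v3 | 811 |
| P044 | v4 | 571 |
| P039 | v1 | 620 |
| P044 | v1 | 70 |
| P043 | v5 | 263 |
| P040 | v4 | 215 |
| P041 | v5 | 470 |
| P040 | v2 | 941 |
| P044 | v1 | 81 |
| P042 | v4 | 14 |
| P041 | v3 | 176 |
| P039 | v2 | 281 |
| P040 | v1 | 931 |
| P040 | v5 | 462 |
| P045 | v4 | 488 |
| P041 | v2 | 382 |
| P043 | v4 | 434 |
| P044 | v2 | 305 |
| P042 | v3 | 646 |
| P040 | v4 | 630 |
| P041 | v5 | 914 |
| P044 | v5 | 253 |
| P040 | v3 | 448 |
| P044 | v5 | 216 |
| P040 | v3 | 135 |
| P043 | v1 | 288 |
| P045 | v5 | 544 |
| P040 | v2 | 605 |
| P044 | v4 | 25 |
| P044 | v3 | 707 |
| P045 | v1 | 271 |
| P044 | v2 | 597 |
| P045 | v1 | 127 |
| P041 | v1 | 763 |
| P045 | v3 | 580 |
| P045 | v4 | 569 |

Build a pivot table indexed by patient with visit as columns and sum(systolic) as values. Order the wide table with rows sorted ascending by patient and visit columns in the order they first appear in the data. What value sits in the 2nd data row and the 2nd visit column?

With rows sorted ascending by patient, row 2 is patient=P040. visit columns in first-appearance order: v2, v1, v3, v5, v4; column 2 is v1.
Long rows with patient=P040, visit=v1: 568 + 931 = 1499.

1499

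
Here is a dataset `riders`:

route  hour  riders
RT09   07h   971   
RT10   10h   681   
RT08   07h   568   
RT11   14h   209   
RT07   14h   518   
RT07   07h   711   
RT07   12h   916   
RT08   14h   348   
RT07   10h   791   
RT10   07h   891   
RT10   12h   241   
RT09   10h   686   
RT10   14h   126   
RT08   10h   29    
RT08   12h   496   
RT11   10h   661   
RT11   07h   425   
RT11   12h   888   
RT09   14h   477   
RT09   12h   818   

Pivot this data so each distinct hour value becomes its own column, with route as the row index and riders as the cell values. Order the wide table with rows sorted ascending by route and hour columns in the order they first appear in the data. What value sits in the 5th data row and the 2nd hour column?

With rows sorted ascending by route, row 5 is route=RT11. hour columns in first-appearance order: 07h, 10h, 14h, 12h; column 2 is 10h.
Long rows with route=RT11, hour=10h: riders = 661.

661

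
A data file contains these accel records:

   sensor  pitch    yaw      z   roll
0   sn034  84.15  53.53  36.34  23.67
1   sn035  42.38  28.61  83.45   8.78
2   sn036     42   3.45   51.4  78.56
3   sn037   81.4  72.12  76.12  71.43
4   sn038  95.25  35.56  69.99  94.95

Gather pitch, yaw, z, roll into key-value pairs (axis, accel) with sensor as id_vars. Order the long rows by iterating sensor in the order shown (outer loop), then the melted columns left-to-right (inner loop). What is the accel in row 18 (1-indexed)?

35.56

20 rows total (5 × 4). Row 18: index ⌊(18-1)/4⌋ = 4 into sensor → sn038; (18-1) mod 4 = 1 into the melted columns → yaw.
So row 18 is (sn038, yaw, 35.56); accel = 35.56.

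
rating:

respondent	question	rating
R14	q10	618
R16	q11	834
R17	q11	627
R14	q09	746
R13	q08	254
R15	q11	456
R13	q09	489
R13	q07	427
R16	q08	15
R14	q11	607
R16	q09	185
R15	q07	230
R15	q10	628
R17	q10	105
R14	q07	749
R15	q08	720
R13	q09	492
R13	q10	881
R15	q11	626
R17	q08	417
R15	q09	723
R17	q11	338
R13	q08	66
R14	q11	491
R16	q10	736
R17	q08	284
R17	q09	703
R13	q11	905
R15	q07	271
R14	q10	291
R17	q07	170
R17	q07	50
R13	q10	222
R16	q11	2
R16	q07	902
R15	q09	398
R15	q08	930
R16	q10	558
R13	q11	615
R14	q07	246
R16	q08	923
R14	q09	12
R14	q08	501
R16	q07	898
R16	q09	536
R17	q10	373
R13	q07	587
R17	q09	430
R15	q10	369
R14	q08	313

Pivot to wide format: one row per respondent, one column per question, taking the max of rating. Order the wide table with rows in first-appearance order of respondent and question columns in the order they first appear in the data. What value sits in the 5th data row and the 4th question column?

With rows in first-appearance order of respondent, row 5 is respondent=R15. question columns in first-appearance order: q10, q11, q09, q08, q07; column 4 is q08.
Long rows with respondent=R15, question=q08: max(720, 930) = 930.

930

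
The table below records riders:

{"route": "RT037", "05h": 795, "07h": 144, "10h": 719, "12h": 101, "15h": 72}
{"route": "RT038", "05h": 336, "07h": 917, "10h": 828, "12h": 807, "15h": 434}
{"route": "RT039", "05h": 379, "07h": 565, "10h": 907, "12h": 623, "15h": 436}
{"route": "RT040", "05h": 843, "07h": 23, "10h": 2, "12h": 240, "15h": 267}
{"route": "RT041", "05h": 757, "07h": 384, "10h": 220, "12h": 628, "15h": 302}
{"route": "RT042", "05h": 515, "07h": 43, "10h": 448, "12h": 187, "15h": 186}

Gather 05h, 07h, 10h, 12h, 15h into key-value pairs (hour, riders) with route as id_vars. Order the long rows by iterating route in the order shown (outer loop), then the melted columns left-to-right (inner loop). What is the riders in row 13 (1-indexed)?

907

30 rows total (6 × 5). Row 13: index ⌊(13-1)/5⌋ = 2 into route → RT039; (13-1) mod 5 = 2 into the melted columns → 10h.
So row 13 is (RT039, 10h, 907); riders = 907.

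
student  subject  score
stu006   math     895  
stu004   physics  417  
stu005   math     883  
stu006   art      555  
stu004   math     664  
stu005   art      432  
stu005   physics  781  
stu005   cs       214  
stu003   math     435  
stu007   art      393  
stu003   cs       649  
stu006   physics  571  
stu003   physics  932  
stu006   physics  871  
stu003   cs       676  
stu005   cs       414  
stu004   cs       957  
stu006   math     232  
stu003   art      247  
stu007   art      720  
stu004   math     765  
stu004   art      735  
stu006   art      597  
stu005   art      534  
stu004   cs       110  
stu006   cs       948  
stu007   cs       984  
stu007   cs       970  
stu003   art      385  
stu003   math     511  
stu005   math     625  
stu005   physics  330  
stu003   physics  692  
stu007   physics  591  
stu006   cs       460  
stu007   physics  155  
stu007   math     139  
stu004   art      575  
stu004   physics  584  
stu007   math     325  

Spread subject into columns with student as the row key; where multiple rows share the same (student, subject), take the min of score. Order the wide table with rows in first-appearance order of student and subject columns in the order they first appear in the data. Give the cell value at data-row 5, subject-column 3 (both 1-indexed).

With rows in first-appearance order of student, row 5 is student=stu007. subject columns in first-appearance order: math, physics, art, cs; column 3 is art.
Long rows with student=stu007, subject=art: min(393, 720) = 393.

393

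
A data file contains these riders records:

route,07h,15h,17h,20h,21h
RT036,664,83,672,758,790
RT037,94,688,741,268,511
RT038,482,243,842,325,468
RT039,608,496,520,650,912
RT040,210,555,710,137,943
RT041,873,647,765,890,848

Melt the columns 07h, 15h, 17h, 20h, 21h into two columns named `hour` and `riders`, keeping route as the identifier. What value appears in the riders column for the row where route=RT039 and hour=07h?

Unpivoting turns each (route, wide-column) pair into one long row.
The wide cell at row RT039, column 07h holds 608, so the long row (RT039, 07h) has riders=608.

608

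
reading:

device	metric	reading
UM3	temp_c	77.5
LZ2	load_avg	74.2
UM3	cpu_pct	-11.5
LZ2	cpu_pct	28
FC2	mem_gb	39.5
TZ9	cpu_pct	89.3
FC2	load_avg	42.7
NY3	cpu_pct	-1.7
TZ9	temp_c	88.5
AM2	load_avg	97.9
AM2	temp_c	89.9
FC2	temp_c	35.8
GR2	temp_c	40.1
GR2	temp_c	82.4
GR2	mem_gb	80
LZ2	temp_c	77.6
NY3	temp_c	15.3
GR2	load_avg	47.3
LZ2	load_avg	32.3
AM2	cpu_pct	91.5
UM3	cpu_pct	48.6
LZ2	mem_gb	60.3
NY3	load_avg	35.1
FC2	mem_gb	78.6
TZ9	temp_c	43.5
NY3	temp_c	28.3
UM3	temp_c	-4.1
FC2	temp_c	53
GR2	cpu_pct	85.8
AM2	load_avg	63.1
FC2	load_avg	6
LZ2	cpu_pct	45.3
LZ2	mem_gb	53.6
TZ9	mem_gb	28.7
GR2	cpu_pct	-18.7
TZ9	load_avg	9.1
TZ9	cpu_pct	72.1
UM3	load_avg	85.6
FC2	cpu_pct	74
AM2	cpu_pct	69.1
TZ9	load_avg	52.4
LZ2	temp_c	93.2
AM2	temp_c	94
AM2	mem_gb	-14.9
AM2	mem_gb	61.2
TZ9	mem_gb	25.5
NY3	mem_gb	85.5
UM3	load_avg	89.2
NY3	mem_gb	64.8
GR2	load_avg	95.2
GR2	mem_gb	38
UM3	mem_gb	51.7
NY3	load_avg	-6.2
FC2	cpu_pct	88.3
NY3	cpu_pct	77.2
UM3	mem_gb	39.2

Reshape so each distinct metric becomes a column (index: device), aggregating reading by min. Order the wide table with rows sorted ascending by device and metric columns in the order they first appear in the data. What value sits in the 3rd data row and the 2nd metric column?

With rows sorted ascending by device, row 3 is device=GR2. metric columns in first-appearance order: temp_c, load_avg, cpu_pct, mem_gb; column 2 is load_avg.
Long rows with device=GR2, metric=load_avg: min(47.3, 95.2) = 47.3.

47.3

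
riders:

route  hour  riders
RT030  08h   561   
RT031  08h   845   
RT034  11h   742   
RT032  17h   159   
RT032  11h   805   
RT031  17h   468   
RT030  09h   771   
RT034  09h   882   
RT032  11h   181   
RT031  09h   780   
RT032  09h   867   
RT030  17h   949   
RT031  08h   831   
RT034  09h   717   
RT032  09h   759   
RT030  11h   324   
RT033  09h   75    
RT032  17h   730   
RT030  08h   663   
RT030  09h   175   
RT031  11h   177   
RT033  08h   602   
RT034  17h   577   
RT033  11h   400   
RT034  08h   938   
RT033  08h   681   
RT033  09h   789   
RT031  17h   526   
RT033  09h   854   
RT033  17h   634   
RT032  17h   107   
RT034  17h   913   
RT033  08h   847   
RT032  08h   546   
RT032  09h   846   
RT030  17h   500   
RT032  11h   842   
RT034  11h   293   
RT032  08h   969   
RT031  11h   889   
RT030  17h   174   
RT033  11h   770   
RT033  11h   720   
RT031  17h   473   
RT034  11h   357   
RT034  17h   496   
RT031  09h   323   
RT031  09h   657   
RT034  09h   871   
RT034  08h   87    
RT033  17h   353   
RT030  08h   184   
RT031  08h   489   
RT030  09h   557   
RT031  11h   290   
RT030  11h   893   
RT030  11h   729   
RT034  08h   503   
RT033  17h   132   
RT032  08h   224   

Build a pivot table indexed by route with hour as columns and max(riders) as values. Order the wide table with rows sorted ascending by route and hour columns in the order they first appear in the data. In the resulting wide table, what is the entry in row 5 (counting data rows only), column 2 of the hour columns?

742

With rows sorted ascending by route, row 5 is route=RT034. hour columns in first-appearance order: 08h, 11h, 17h, 09h; column 2 is 11h.
Long rows with route=RT034, hour=11h: max(742, 293, 357) = 742.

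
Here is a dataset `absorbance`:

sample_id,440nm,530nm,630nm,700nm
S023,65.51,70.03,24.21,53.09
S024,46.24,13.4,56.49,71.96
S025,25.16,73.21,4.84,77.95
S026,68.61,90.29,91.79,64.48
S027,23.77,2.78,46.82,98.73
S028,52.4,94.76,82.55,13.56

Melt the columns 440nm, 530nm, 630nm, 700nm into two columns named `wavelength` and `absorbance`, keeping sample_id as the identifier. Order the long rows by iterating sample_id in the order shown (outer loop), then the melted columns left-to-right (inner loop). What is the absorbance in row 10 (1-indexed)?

73.21

24 rows total (6 × 4). Row 10: index ⌊(10-1)/4⌋ = 2 into sample_id → S025; (10-1) mod 4 = 1 into the melted columns → 530nm.
So row 10 is (S025, 530nm, 73.21); absorbance = 73.21.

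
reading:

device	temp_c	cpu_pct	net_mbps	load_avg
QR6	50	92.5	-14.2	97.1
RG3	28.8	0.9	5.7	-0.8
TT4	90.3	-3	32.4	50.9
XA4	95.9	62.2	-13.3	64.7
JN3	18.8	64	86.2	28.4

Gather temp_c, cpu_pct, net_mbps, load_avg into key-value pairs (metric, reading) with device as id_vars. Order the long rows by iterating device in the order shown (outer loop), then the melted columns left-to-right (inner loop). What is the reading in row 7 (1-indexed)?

20 rows total (5 × 4). Row 7: index ⌊(7-1)/4⌋ = 1 into device → RG3; (7-1) mod 4 = 2 into the melted columns → net_mbps.
So row 7 is (RG3, net_mbps, 5.7); reading = 5.7.

5.7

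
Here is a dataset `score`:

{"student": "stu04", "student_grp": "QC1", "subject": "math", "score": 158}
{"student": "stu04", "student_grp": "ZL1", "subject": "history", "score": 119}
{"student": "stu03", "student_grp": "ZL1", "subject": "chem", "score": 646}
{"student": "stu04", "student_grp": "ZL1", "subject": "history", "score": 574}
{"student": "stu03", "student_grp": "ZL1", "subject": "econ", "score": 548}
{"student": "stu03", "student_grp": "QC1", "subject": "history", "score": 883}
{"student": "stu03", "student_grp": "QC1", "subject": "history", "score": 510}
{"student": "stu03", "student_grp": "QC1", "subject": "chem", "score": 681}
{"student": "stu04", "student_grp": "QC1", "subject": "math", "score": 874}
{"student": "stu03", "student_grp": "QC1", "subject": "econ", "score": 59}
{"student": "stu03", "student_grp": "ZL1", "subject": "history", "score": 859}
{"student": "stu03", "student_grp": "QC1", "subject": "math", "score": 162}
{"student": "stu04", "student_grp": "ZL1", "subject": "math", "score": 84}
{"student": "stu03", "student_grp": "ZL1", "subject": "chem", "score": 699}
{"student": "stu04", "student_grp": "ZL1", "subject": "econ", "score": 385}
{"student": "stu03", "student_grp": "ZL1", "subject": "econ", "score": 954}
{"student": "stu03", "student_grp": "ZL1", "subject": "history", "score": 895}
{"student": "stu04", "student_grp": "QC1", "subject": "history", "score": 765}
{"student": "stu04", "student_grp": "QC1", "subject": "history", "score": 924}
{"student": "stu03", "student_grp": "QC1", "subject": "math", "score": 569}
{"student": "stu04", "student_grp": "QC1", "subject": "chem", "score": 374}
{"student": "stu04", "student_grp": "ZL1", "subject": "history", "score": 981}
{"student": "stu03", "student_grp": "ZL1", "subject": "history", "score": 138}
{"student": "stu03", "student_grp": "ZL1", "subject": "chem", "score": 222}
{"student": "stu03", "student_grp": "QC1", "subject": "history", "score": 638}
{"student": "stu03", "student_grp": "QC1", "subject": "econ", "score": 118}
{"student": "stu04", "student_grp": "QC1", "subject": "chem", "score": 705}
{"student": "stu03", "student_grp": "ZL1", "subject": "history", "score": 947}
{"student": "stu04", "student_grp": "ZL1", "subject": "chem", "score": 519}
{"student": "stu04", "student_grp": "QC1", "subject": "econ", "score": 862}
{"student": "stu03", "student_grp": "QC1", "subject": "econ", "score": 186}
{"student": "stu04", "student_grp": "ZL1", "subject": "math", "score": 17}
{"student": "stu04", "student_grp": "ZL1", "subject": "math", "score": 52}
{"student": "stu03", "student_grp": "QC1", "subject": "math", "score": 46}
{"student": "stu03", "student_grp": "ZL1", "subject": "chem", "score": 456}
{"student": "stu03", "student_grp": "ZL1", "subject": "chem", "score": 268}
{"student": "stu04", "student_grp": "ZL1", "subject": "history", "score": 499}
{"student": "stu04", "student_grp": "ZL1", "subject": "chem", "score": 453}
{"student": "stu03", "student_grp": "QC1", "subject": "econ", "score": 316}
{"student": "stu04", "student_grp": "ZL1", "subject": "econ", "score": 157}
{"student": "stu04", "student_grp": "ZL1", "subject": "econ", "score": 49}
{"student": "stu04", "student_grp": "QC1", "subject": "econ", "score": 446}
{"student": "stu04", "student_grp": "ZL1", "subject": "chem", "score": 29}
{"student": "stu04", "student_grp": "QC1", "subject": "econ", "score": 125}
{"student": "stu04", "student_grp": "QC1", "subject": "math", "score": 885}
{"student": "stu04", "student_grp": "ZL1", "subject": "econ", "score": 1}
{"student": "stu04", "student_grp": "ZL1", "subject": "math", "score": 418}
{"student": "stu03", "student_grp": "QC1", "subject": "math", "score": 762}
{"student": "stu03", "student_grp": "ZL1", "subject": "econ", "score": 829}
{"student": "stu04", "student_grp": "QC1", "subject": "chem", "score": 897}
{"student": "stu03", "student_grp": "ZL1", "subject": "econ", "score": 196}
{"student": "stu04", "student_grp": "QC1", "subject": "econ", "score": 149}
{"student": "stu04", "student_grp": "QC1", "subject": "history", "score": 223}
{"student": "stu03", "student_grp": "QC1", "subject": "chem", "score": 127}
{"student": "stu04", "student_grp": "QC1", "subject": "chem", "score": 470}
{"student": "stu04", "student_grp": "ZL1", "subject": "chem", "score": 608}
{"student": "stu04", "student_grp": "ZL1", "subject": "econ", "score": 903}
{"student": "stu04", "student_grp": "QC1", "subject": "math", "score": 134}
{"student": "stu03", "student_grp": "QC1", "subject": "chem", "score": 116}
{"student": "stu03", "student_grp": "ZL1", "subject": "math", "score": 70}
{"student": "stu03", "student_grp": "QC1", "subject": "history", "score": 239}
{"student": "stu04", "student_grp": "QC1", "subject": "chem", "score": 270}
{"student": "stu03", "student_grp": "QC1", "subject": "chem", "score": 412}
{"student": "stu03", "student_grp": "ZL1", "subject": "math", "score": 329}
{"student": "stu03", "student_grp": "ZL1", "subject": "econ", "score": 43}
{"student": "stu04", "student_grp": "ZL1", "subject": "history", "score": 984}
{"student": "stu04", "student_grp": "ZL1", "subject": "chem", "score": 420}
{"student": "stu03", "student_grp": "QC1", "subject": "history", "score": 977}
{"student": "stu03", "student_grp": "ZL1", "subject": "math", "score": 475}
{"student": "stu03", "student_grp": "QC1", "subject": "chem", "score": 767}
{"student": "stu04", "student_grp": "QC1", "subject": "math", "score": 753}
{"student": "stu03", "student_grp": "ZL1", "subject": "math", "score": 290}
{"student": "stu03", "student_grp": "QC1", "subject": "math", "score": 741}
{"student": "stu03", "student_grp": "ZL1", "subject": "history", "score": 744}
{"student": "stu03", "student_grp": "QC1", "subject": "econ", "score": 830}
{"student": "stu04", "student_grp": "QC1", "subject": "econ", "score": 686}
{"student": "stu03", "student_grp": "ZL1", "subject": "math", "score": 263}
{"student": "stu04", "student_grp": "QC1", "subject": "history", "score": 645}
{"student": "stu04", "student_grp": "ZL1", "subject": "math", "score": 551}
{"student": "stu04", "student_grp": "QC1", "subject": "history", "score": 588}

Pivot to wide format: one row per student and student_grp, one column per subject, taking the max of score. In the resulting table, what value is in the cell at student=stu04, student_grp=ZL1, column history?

984

Rows with student=stu04, student_grp=ZL1 and subject=history: score values are 119, 574, 981, 499, 984.
max(119, 574, 981, 499, 984) = 984.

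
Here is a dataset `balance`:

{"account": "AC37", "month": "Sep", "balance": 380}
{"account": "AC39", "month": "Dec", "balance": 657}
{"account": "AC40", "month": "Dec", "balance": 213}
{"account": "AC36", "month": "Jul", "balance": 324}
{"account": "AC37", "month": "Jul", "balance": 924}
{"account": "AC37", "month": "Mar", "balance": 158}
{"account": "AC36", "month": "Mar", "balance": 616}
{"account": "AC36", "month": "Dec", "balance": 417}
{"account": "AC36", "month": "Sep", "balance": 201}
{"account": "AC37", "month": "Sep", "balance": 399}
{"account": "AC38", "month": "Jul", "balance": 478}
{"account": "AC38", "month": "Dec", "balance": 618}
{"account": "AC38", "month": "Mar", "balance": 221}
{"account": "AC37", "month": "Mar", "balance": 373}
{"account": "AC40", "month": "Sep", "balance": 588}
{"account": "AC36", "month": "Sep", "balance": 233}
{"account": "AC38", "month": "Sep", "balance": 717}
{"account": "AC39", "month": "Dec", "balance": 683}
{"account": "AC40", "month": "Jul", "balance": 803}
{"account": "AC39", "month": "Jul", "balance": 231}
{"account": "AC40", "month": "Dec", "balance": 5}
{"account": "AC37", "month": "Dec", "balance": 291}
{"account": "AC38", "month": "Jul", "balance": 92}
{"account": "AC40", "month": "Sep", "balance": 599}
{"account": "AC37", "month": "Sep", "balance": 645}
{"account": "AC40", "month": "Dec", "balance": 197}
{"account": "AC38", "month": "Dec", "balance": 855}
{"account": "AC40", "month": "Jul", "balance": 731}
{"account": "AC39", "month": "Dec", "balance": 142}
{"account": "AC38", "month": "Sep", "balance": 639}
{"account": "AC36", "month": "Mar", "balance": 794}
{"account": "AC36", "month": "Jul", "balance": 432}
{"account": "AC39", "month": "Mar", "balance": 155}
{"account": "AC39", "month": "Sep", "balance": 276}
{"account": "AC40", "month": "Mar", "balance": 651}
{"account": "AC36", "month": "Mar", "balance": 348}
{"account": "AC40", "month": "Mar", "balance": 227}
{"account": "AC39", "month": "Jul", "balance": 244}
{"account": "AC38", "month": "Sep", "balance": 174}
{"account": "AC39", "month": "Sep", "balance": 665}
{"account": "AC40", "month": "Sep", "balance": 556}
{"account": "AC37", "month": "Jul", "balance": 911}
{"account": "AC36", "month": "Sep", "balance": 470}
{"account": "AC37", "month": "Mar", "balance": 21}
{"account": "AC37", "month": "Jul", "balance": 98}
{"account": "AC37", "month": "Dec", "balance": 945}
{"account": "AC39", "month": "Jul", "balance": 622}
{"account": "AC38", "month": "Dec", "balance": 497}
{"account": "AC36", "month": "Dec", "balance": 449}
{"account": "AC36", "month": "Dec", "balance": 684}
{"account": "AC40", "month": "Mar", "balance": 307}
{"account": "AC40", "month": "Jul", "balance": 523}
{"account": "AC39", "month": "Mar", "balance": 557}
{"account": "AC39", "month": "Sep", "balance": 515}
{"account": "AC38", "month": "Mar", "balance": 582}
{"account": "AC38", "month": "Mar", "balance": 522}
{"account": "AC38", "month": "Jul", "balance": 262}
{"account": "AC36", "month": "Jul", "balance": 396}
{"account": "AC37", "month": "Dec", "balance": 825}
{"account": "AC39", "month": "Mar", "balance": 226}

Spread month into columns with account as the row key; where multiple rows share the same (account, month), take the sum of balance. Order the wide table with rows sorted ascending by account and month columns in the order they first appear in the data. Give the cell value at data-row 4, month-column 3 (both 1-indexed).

With rows sorted ascending by account, row 4 is account=AC39. month columns in first-appearance order: Sep, Dec, Jul, Mar; column 3 is Jul.
Long rows with account=AC39, month=Jul: 231 + 244 + 622 = 1097.

1097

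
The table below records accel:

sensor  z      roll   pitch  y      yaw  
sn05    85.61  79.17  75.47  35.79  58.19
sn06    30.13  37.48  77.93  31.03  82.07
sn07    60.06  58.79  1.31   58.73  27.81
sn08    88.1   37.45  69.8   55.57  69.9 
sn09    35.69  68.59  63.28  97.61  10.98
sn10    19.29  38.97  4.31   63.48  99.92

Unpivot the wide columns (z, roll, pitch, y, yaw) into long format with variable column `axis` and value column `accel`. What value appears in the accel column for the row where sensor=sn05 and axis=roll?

Unpivoting turns each (sensor, wide-column) pair into one long row.
The wide cell at row sn05, column roll holds 79.17, so the long row (sn05, roll) has accel=79.17.

79.17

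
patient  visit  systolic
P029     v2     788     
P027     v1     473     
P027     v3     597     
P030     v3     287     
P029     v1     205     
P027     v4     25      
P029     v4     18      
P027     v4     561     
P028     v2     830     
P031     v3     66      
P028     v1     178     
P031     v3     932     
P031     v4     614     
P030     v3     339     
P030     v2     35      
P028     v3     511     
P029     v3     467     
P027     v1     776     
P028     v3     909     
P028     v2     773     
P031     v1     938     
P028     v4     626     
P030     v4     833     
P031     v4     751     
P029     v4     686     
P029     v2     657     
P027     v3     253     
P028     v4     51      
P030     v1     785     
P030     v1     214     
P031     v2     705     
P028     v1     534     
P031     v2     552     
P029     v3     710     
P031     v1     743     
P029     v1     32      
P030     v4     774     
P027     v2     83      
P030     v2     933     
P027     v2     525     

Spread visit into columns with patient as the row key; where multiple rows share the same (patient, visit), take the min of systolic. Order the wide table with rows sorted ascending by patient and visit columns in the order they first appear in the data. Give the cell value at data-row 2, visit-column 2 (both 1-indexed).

178

With rows sorted ascending by patient, row 2 is patient=P028. visit columns in first-appearance order: v2, v1, v3, v4; column 2 is v1.
Long rows with patient=P028, visit=v1: min(178, 534) = 178.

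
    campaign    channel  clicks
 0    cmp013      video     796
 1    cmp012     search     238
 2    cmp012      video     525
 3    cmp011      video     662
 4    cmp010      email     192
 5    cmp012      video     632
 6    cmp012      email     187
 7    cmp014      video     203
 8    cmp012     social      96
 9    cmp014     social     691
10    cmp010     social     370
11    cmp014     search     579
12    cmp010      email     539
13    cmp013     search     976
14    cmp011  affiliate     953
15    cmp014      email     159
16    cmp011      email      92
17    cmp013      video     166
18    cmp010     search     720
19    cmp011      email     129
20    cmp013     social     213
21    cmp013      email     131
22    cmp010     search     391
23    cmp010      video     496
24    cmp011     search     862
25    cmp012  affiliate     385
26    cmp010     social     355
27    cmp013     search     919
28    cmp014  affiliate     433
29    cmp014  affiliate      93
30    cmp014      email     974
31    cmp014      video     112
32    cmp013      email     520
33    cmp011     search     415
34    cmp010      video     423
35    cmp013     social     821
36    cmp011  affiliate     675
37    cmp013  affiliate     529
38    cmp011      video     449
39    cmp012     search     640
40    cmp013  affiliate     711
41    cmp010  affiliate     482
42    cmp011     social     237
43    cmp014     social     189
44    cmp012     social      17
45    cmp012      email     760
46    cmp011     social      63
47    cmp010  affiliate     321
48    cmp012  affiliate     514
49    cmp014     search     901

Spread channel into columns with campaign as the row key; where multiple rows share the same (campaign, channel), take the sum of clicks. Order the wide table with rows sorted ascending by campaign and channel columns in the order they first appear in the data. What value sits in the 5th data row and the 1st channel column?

315

With rows sorted ascending by campaign, row 5 is campaign=cmp014. channel columns in first-appearance order: video, search, email, social, affiliate; column 1 is video.
Long rows with campaign=cmp014, channel=video: 203 + 112 = 315.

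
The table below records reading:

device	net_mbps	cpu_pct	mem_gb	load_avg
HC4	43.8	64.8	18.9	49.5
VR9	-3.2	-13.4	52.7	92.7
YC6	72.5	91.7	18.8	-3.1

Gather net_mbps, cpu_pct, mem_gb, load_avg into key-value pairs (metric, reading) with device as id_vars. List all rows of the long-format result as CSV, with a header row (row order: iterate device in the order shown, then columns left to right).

Each (device, column) pair becomes one row: 3 × 4 = 12 rows.
For example, (HC4, net_mbps) → reading=43.8.

device,metric,reading
HC4,net_mbps,43.8
HC4,cpu_pct,64.8
HC4,mem_gb,18.9
HC4,load_avg,49.5
VR9,net_mbps,-3.2
VR9,cpu_pct,-13.4
VR9,mem_gb,52.7
VR9,load_avg,92.7
YC6,net_mbps,72.5
YC6,cpu_pct,91.7
YC6,mem_gb,18.8
YC6,load_avg,-3.1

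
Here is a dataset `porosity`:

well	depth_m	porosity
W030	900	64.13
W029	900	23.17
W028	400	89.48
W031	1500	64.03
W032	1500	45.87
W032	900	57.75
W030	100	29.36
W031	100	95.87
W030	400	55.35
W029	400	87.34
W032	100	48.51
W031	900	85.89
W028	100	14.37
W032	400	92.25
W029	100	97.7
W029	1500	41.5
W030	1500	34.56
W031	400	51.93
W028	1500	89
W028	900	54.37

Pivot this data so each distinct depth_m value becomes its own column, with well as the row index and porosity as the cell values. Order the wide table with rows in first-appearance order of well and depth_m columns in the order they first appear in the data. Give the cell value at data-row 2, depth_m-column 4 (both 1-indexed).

With rows in first-appearance order of well, row 2 is well=W029. depth_m columns in first-appearance order: 900, 400, 1500, 100; column 4 is 100.
Long rows with well=W029, depth_m=100: porosity = 97.7.

97.7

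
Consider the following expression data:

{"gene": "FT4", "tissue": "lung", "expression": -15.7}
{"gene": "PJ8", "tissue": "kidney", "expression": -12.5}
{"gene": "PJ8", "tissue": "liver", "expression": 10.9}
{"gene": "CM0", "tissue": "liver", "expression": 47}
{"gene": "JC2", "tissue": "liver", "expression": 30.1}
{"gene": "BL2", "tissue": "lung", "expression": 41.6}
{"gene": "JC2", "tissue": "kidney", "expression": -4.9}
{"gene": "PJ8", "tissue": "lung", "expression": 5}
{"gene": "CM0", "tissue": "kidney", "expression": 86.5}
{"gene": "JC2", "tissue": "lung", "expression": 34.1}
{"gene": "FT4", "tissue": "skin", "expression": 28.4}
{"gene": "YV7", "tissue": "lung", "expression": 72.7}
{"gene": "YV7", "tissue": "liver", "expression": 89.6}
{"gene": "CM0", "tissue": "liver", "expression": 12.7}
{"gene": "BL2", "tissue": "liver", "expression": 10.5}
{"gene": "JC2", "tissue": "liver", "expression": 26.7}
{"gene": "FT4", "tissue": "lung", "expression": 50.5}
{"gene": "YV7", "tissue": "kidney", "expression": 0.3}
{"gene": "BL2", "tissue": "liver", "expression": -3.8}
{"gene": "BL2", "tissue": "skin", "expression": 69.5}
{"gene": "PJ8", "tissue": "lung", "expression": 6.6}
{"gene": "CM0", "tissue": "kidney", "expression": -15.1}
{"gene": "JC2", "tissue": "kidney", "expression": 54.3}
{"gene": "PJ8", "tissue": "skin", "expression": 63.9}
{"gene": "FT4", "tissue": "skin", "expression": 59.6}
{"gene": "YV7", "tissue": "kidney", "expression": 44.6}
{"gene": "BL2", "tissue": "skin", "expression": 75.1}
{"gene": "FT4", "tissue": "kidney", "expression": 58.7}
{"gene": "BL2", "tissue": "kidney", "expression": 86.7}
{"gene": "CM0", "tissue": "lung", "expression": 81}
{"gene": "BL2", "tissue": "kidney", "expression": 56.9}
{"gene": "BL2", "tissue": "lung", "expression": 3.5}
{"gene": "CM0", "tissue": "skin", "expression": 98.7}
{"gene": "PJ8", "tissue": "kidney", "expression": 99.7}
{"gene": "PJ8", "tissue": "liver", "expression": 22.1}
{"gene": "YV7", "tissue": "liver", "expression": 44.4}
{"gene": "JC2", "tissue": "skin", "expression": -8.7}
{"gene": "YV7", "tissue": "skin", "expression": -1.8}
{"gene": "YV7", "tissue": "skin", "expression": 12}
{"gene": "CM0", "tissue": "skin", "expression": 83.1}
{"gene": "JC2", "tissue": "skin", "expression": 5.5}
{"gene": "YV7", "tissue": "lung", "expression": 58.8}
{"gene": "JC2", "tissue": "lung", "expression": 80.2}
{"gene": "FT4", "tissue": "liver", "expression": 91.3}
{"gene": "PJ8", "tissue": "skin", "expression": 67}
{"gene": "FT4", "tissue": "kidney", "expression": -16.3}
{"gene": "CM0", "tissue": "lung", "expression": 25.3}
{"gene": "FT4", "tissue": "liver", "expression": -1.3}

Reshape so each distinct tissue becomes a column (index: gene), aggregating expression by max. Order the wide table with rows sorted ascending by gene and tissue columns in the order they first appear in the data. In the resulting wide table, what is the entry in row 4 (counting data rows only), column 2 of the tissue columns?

54.3

With rows sorted ascending by gene, row 4 is gene=JC2. tissue columns in first-appearance order: lung, kidney, liver, skin; column 2 is kidney.
Long rows with gene=JC2, tissue=kidney: max(-4.9, 54.3) = 54.3.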